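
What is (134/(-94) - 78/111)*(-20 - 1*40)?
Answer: 222060/1739 ≈ 127.69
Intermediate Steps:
(134/(-94) - 78/111)*(-20 - 1*40) = (134*(-1/94) - 78*1/111)*(-20 - 40) = (-67/47 - 26/37)*(-60) = -3701/1739*(-60) = 222060/1739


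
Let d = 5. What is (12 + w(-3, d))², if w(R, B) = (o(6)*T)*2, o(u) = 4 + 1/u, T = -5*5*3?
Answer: 375769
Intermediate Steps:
T = -75 (T = -25*3 = -75)
o(u) = 4 + 1/u
w(R, B) = -625 (w(R, B) = ((4 + 1/6)*(-75))*2 = ((4 + ⅙)*(-75))*2 = ((25/6)*(-75))*2 = -625/2*2 = -625)
(12 + w(-3, d))² = (12 - 625)² = (-613)² = 375769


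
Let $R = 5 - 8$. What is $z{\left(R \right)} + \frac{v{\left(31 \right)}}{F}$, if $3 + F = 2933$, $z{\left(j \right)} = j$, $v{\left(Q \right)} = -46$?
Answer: $- \frac{4418}{1465} \approx -3.0157$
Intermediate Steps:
$R = -3$
$F = 2930$ ($F = -3 + 2933 = 2930$)
$z{\left(R \right)} + \frac{v{\left(31 \right)}}{F} = -3 - \frac{46}{2930} = -3 - \frac{23}{1465} = - \frac{4418}{1465}$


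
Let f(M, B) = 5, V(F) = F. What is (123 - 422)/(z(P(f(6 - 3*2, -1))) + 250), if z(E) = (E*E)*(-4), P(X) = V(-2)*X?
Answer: 299/150 ≈ 1.9933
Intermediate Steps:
P(X) = -2*X
z(E) = -4*E² (z(E) = E²*(-4) = -4*E²)
(123 - 422)/(z(P(f(6 - 3*2, -1))) + 250) = (123 - 422)/(-4*(-2*5)² + 250) = -299/(-4*(-10)² + 250) = -299/(-4*100 + 250) = -299/(-400 + 250) = -299/(-150) = -299*(-1/150) = 299/150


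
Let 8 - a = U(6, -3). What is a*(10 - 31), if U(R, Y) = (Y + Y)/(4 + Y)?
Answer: -294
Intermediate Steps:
U(R, Y) = 2*Y/(4 + Y) (U(R, Y) = (2*Y)/(4 + Y) = 2*Y/(4 + Y))
a = 14 (a = 8 - 2*(-3)/(4 - 3) = 8 - 2*(-3)/1 = 8 - 2*(-3) = 8 - 1*(-6) = 8 + 6 = 14)
a*(10 - 31) = 14*(10 - 31) = 14*(-21) = -294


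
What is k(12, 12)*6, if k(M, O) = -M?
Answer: -72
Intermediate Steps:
k(12, 12)*6 = -1*12*6 = -12*6 = -72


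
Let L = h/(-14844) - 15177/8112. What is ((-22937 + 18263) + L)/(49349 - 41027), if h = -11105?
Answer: -46912725625/83507475168 ≈ -0.56178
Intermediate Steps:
L = -11266969/10034544 (L = -11105/(-14844) - 15177/8112 = -11105*(-1/14844) - 15177*1/8112 = 11105/14844 - 5059/2704 = -11266969/10034544 ≈ -1.1228)
((-22937 + 18263) + L)/(49349 - 41027) = ((-22937 + 18263) - 11266969/10034544)/(49349 - 41027) = (-4674 - 11266969/10034544)/8322 = -46912725625/10034544*1/8322 = -46912725625/83507475168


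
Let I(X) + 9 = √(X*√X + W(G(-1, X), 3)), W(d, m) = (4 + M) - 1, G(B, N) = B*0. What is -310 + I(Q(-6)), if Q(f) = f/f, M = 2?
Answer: -319 + √6 ≈ -316.55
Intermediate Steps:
G(B, N) = 0
W(d, m) = 5 (W(d, m) = (4 + 2) - 1 = 6 - 1 = 5)
Q(f) = 1
I(X) = -9 + √(5 + X^(3/2)) (I(X) = -9 + √(X*√X + 5) = -9 + √(X^(3/2) + 5) = -9 + √(5 + X^(3/2)))
-310 + I(Q(-6)) = -310 + (-9 + √(5 + 1^(3/2))) = -310 + (-9 + √(5 + 1)) = -310 + (-9 + √6) = -319 + √6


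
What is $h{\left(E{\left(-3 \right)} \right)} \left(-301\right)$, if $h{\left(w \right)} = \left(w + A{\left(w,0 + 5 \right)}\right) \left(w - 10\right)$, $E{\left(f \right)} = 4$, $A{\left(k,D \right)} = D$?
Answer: $16254$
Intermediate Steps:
$h{\left(w \right)} = \left(-10 + w\right) \left(5 + w\right)$ ($h{\left(w \right)} = \left(w + \left(0 + 5\right)\right) \left(w - 10\right) = \left(w + 5\right) \left(-10 + w\right) = \left(5 + w\right) \left(-10 + w\right) = \left(-10 + w\right) \left(5 + w\right)$)
$h{\left(E{\left(-3 \right)} \right)} \left(-301\right) = \left(-50 + 4^{2} - 20\right) \left(-301\right) = \left(-50 + 16 - 20\right) \left(-301\right) = \left(-54\right) \left(-301\right) = 16254$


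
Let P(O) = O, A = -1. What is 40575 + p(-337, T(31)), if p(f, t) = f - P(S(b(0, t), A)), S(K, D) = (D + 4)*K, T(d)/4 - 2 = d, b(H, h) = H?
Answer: 40238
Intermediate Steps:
T(d) = 8 + 4*d
S(K, D) = K*(4 + D) (S(K, D) = (4 + D)*K = K*(4 + D))
p(f, t) = f (p(f, t) = f - 0*(4 - 1) = f - 0*3 = f - 1*0 = f + 0 = f)
40575 + p(-337, T(31)) = 40575 - 337 = 40238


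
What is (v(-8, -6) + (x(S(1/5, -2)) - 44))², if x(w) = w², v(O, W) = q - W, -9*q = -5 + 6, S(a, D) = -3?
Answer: 68644/81 ≈ 847.46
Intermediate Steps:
q = -⅑ (q = -(-5 + 6)/9 = -⅑*1 = -⅑ ≈ -0.11111)
v(O, W) = -⅑ - W
(v(-8, -6) + (x(S(1/5, -2)) - 44))² = ((-⅑ - 1*(-6)) + ((-3)² - 44))² = ((-⅑ + 6) + (9 - 44))² = (53/9 - 35)² = (-262/9)² = 68644/81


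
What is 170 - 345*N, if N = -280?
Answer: 96770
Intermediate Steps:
170 - 345*N = 170 - 345*(-280) = 170 + 96600 = 96770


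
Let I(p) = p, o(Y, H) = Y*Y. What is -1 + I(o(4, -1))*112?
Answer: 1791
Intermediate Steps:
o(Y, H) = Y**2
-1 + I(o(4, -1))*112 = -1 + 4**2*112 = -1 + 16*112 = -1 + 1792 = 1791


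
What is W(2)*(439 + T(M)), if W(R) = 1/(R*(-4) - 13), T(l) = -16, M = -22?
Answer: -141/7 ≈ -20.143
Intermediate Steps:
W(R) = 1/(-13 - 4*R) (W(R) = 1/(-4*R - 13) = 1/(-13 - 4*R))
W(2)*(439 + T(M)) = (-1/(13 + 4*2))*(439 - 16) = -1/(13 + 8)*423 = -1/21*423 = -141/7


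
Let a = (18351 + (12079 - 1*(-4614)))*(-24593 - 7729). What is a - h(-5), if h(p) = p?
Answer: -1132692163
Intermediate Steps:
a = -1132692168 (a = (18351 + (12079 + 4614))*(-32322) = (18351 + 16693)*(-32322) = 35044*(-32322) = -1132692168)
a - h(-5) = -1132692168 - 1*(-5) = -1132692168 + 5 = -1132692163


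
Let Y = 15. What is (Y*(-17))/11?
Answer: -255/11 ≈ -23.182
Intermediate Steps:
(Y*(-17))/11 = (15*(-17))/11 = -255*1/11 = -255/11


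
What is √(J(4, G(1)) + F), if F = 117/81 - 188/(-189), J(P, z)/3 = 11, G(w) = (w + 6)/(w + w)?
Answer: √140658/63 ≈ 5.9531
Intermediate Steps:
G(w) = (6 + w)/(2*w) (G(w) = (6 + w)/((2*w)) = (6 + w)*(1/(2*w)) = (6 + w)/(2*w))
J(P, z) = 33 (J(P, z) = 3*11 = 33)
F = 461/189 (F = 117*(1/81) - 188*(-1/189) = 13/9 + 188/189 = 461/189 ≈ 2.4392)
√(J(4, G(1)) + F) = √(33 + 461/189) = √(6698/189) = √140658/63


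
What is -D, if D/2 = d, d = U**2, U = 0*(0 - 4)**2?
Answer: 0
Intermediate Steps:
U = 0 (U = 0*(-4)**2 = 0*16 = 0)
d = 0 (d = 0**2 = 0)
D = 0 (D = 2*0 = 0)
-D = -1*0 = 0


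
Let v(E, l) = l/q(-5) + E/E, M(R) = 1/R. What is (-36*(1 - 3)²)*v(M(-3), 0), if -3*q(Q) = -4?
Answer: -144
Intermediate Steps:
q(Q) = 4/3 (q(Q) = -⅓*(-4) = 4/3)
M(R) = 1/R
v(E, l) = 1 + 3*l/4 (v(E, l) = l/(4/3) + E/E = l*(¾) + 1 = 3*l/4 + 1 = 1 + 3*l/4)
(-36*(1 - 3)²)*v(M(-3), 0) = (-36*(1 - 3)²)*(1 + (¾)*0) = (-36*(-2)²)*(1 + 0) = -36*4*1 = -144*1 = -144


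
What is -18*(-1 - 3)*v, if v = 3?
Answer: 216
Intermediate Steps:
-18*(-1 - 3)*v = -18*(-1 - 3)*3 = -(-72)*3 = -18*(-12) = 216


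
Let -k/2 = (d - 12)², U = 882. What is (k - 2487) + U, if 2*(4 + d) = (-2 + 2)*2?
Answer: -2117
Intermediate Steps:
d = -4 (d = -4 + ((-2 + 2)*2)/2 = -4 + (0*2)/2 = -4 + (½)*0 = -4 + 0 = -4)
k = -512 (k = -2*(-4 - 12)² = -2*(-16)² = -2*256 = -512)
(k - 2487) + U = (-512 - 2487) + 882 = -2999 + 882 = -2117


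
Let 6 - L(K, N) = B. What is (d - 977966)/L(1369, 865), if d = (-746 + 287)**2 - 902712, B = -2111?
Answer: -1669997/2117 ≈ -788.85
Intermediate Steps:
L(K, N) = 2117 (L(K, N) = 6 - 1*(-2111) = 6 + 2111 = 2117)
d = -692031 (d = (-459)**2 - 902712 = 210681 - 902712 = -692031)
(d - 977966)/L(1369, 865) = (-692031 - 977966)/2117 = -1669997*1/2117 = -1669997/2117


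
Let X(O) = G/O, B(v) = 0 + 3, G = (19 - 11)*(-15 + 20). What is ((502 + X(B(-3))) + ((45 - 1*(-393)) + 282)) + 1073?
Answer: 6925/3 ≈ 2308.3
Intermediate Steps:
G = 40 (G = 8*5 = 40)
B(v) = 3
X(O) = 40/O
((502 + X(B(-3))) + ((45 - 1*(-393)) + 282)) + 1073 = ((502 + 40/3) + ((45 - 1*(-393)) + 282)) + 1073 = ((502 + 40*(1/3)) + ((45 + 393) + 282)) + 1073 = ((502 + 40/3) + (438 + 282)) + 1073 = (1546/3 + 720) + 1073 = 3706/3 + 1073 = 6925/3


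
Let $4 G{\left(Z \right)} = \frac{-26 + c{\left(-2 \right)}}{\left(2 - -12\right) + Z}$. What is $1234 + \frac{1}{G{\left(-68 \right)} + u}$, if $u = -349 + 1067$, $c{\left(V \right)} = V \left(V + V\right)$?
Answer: $\frac{10633390}{8617} \approx 1234.0$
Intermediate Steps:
$c{\left(V \right)} = 2 V^{2}$ ($c{\left(V \right)} = V 2 V = 2 V^{2}$)
$u = 718$
$G{\left(Z \right)} = - \frac{9}{2 \left(14 + Z\right)}$ ($G{\left(Z \right)} = \frac{\left(-26 + 2 \left(-2\right)^{2}\right) \frac{1}{\left(2 - -12\right) + Z}}{4} = \frac{\left(-26 + 2 \cdot 4\right) \frac{1}{\left(2 + 12\right) + Z}}{4} = \frac{\left(-26 + 8\right) \frac{1}{14 + Z}}{4} = \frac{\left(-18\right) \frac{1}{14 + Z}}{4} = - \frac{9}{2 \left(14 + Z\right)}$)
$1234 + \frac{1}{G{\left(-68 \right)} + u} = 1234 + \frac{1}{- \frac{9}{28 + 2 \left(-68\right)} + 718} = 1234 + \frac{1}{- \frac{9}{28 - 136} + 718} = 1234 + \frac{1}{- \frac{9}{-108} + 718} = 1234 + \frac{1}{\left(-9\right) \left(- \frac{1}{108}\right) + 718} = 1234 + \frac{1}{\frac{1}{12} + 718} = 1234 + \frac{1}{\frac{8617}{12}} = 1234 + \frac{12}{8617} = \frac{10633390}{8617}$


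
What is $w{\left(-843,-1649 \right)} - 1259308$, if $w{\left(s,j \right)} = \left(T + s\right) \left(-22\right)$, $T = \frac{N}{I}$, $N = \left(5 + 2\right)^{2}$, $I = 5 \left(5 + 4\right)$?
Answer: $- \frac{55835368}{45} \approx -1.2408 \cdot 10^{6}$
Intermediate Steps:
$I = 45$ ($I = 5 \cdot 9 = 45$)
$N = 49$ ($N = 7^{2} = 49$)
$T = \frac{49}{45} \approx 1.0889$
$w{\left(s,j \right)} = - \frac{1078}{45} - 22 s$ ($w{\left(s,j \right)} = \left(\frac{49}{45} + s\right) \left(-22\right) = - \frac{1078}{45} - 22 s$)
$w{\left(-843,-1649 \right)} - 1259308 = \left(- \frac{1078}{45} - -18546\right) - 1259308 = \left(- \frac{1078}{45} + 18546\right) - 1259308 = \frac{833492}{45} - 1259308 = - \frac{55835368}{45}$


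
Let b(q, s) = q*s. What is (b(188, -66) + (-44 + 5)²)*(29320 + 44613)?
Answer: -804908571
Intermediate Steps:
(b(188, -66) + (-44 + 5)²)*(29320 + 44613) = (188*(-66) + (-44 + 5)²)*(29320 + 44613) = (-12408 + (-39)²)*73933 = (-12408 + 1521)*73933 = -10887*73933 = -804908571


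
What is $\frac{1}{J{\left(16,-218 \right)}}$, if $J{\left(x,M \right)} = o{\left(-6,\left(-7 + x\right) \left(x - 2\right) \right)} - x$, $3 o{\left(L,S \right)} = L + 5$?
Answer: $- \frac{3}{49} \approx -0.061224$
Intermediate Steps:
$o{\left(L,S \right)} = \frac{5}{3} + \frac{L}{3}$ ($o{\left(L,S \right)} = \frac{L + 5}{3} = \frac{5 + L}{3} = \frac{5}{3} + \frac{L}{3}$)
$J{\left(x,M \right)} = - \frac{1}{3} - x$ ($J{\left(x,M \right)} = \left(\frac{5}{3} + \frac{1}{3} \left(-6\right)\right) - x = \left(\frac{5}{3} - 2\right) - x = - \frac{1}{3} - x$)
$\frac{1}{J{\left(16,-218 \right)}} = \frac{1}{- \frac{1}{3} - 16} = \frac{1}{- \frac{49}{3}} = - \frac{3}{49}$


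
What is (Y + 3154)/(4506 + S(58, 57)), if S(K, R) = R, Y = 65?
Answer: 1073/1521 ≈ 0.70546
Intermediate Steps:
(Y + 3154)/(4506 + S(58, 57)) = (65 + 3154)/(4506 + 57) = 3219/4563 = 3219*(1/4563) = 1073/1521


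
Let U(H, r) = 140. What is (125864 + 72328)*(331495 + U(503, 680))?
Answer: 65727403920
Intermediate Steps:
(125864 + 72328)*(331495 + U(503, 680)) = (125864 + 72328)*(331495 + 140) = 198192*331635 = 65727403920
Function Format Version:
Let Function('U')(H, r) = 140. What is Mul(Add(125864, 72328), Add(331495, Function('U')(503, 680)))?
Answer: 65727403920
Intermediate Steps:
Mul(Add(125864, 72328), Add(331495, Function('U')(503, 680))) = Mul(Add(125864, 72328), Add(331495, 140)) = Mul(198192, 331635) = 65727403920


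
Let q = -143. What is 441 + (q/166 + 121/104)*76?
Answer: 1001211/2158 ≈ 463.95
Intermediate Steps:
441 + (q/166 + 121/104)*76 = 441 + (-143/166 + 121/104)*76 = 441 + (2607/8632)*76 = 441 + 49533/2158 = 1001211/2158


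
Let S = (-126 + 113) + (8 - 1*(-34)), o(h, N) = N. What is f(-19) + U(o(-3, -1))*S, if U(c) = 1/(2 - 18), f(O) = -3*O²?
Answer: -17357/16 ≈ -1084.8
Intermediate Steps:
S = 29 (S = -13 + (8 + 34) = -13 + 42 = 29)
U(c) = -1/16 (U(c) = 1/(-16) = -1/16)
f(-19) + U(o(-3, -1))*S = -3*(-19)² - 1/16*29 = -3*361 - 29/16 = -1083 - 29/16 = -17357/16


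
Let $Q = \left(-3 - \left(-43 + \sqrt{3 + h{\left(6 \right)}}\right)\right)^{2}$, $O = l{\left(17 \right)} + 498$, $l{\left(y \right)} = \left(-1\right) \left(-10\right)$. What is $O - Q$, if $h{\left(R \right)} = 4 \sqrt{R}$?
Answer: $508 - \left(40 - \sqrt{3 + 4 \sqrt{6}}\right)^{2} \approx -818.6$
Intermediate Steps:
$l{\left(y \right)} = 10$
$O = 508$ ($O = 10 + 498 = 508$)
$Q = \left(40 - \sqrt{3 + 4 \sqrt{6}}\right)^{2}$ ($Q = \left(-3 + \left(43 - \sqrt{3 + 4 \sqrt{6}}\right)\right)^{2} = \left(40 - \sqrt{3 + 4 \sqrt{6}}\right)^{2} \approx 1326.6$)
$O - Q = 508 - \left(40 - \sqrt{3 + 4 \sqrt{6}}\right)^{2}$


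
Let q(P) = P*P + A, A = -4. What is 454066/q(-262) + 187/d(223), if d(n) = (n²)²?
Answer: 561446585648393/84872448495120 ≈ 6.6152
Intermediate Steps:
q(P) = -4 + P² (q(P) = P*P - 4 = P² - 4 = -4 + P²)
d(n) = n⁴
454066/q(-262) + 187/d(223) = 454066/(-4 + (-262)²) + 187/(223⁴) = 454066/(-4 + 68644) + 187/2472973441 = 454066/68640 + 187*(1/2472973441) = 454066*(1/68640) + 187/2472973441 = 227033/34320 + 187/2472973441 = 561446585648393/84872448495120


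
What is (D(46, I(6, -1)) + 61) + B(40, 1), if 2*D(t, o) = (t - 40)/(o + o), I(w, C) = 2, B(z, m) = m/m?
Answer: 251/4 ≈ 62.750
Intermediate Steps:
B(z, m) = 1
D(t, o) = (-40 + t)/(4*o) (D(t, o) = ((t - 40)/(o + o))/2 = ((-40 + t)/((2*o)))/2 = ((-40 + t)*(1/(2*o)))/2 = ((-40 + t)/(2*o))/2 = (-40 + t)/(4*o))
(D(46, I(6, -1)) + 61) + B(40, 1) = ((¼)*(-40 + 46)/2 + 61) + 1 = ((¼)*(½)*6 + 61) + 1 = (¾ + 61) + 1 = 247/4 + 1 = 251/4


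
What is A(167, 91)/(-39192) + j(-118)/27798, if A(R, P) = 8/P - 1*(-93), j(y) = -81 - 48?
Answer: -115925291/16523464776 ≈ -0.0070158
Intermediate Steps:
j(y) = -129
A(R, P) = 93 + 8/P (A(R, P) = 8/P + 93 = 93 + 8/P)
A(167, 91)/(-39192) + j(-118)/27798 = (93 + 8/91)/(-39192) - 129/27798 = (93 + 8*(1/91))*(-1/39192) - 129*1/27798 = (93 + 8/91)*(-1/39192) - 43/9266 = (8471/91)*(-1/39192) - 43/9266 = -8471/3566472 - 43/9266 = -115925291/16523464776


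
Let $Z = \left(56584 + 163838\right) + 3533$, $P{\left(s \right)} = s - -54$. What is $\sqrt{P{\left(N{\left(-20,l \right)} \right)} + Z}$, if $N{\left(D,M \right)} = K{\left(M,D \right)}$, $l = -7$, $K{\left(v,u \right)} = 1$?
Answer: $3 \sqrt{24890} \approx 473.3$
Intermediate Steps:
$N{\left(D,M \right)} = 1$
$P{\left(s \right)} = 54 + s$ ($P{\left(s \right)} = s + 54 = 54 + s$)
$Z = 223955$ ($Z = 220422 + 3533 = 223955$)
$\sqrt{P{\left(N{\left(-20,l \right)} \right)} + Z} = \sqrt{\left(54 + 1\right) + 223955} = \sqrt{55 + 223955} = \sqrt{224010} = 3 \sqrt{24890}$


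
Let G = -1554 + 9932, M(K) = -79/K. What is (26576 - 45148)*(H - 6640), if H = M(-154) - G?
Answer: 21475667198/77 ≈ 2.7890e+8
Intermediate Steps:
G = 8378
H = -1290133/154 (H = -79/(-154) - 1*8378 = -79*(-1/154) - 8378 = 79/154 - 8378 = -1290133/154 ≈ -8377.5)
(26576 - 45148)*(H - 6640) = (26576 - 45148)*(-1290133/154 - 6640) = -18572*(-2312693/154) = 21475667198/77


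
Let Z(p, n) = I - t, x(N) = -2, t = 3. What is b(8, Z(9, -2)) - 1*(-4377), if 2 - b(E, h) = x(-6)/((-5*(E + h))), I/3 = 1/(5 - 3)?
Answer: 284631/65 ≈ 4378.9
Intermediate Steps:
I = 3/2 (I = 3/(5 - 3) = 3/2 ≈ 1.5000)
Z(p, n) = -3/2 (Z(p, n) = 3/2 - 1*3 = 3/2 - 3 = -3/2)
b(E, h) = 2 + 2/(-5*E - 5*h) (b(E, h) = 2 - (-2)/((-5*(E + h))) = 2 - (-2)/(-5*E - 5*h) = 2 + 2/(-5*E - 5*h))
b(8, Z(9, -2)) - 1*(-4377) = (-⅖ + 2*8 + 2*(-3/2))/(8 - 3/2) - 1*(-4377) = (-⅖ + 16 - 3)/(13/2) + 4377 = (2/13)*(63/5) + 4377 = 126/65 + 4377 = 284631/65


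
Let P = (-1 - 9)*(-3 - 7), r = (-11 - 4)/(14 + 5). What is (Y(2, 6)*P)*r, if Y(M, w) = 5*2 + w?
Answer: -24000/19 ≈ -1263.2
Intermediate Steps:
Y(M, w) = 10 + w
r = -15/19 ≈ -0.78947
P = 100 (P = -10*(-10) = 100)
(Y(2, 6)*P)*r = ((10 + 6)*100)*(-15/19) = (16*100)*(-15/19) = 1600*(-15/19) = -24000/19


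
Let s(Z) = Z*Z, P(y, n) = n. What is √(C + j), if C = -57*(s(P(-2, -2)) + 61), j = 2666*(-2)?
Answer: I*√9037 ≈ 95.063*I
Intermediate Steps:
s(Z) = Z²
j = -5332
C = -3705 (C = -57*((-2)² + 61) = -57*(4 + 61) = -57*65 = -3705)
√(C + j) = √(-3705 - 5332) = √(-9037) = I*√9037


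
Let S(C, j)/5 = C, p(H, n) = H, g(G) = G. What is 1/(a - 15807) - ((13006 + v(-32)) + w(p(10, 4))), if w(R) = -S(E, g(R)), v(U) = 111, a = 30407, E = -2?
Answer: -191654199/14600 ≈ -13127.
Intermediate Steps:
S(C, j) = 5*C
w(R) = 10 (w(R) = -5*(-2) = -1*(-10) = 10)
1/(a - 15807) - ((13006 + v(-32)) + w(p(10, 4))) = 1/(30407 - 15807) - ((13006 + 111) + 10) = 1/14600 - (13117 + 10) = 1/14600 - 1*13127 = 1/14600 - 13127 = -191654199/14600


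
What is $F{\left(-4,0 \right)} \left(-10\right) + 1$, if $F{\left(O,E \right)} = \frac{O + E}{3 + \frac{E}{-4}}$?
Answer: $\frac{43}{3} \approx 14.333$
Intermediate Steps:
$F{\left(O,E \right)} = \frac{E + O}{3 - \frac{E}{4}}$ ($F{\left(O,E \right)} = \frac{E + O}{3 + E \left(- \frac{1}{4}\right)} = \frac{E + O}{3 - \frac{E}{4}}$)
$F{\left(-4,0 \right)} \left(-10\right) + 1 = \frac{4 \left(\left(-1\right) 0 - -4\right)}{-12 + 0} \left(-10\right) + 1 = \frac{4 \left(0 + 4\right)}{-12} \left(-10\right) + 1 = 4 \left(- \frac{1}{12}\right) 4 \left(-10\right) + 1 = \left(- \frac{4}{3}\right) \left(-10\right) + 1 = \frac{40}{3} + 1 = \frac{43}{3}$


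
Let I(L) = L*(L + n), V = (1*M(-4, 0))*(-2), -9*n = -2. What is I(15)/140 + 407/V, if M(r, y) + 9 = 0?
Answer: 6109/252 ≈ 24.242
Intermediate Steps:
n = 2/9 (n = -⅑*(-2) = 2/9 ≈ 0.22222)
M(r, y) = -9 (M(r, y) = -9 + 0 = -9)
V = 18 (V = (1*(-9))*(-2) = -9*(-2) = 18)
I(L) = L*(2/9 + L) (I(L) = L*(L + 2/9) = L*(2/9 + L))
I(15)/140 + 407/V = ((⅑)*15*(2 + 9*15))/140 + 407/18 = ((⅑)*15*(2 + 135))*(1/140) + 407*(1/18) = ((⅑)*15*137)*(1/140) + 407/18 = (685/3)*(1/140) + 407/18 = 137/84 + 407/18 = 6109/252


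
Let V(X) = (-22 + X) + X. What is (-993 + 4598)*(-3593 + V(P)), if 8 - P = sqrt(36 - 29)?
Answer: -12974395 - 7210*sqrt(7) ≈ -1.2993e+7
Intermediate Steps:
P = 8 - sqrt(7) (P = 8 - sqrt(36 - 29) = 8 - sqrt(7) ≈ 5.3542)
V(X) = -22 + 2*X
(-993 + 4598)*(-3593 + V(P)) = (-993 + 4598)*(-3593 + (-22 + 2*(8 - sqrt(7)))) = 3605*(-3593 + (-22 + (16 - 2*sqrt(7)))) = 3605*(-3593 + (-6 - 2*sqrt(7))) = 3605*(-3599 - 2*sqrt(7)) = -12974395 - 7210*sqrt(7)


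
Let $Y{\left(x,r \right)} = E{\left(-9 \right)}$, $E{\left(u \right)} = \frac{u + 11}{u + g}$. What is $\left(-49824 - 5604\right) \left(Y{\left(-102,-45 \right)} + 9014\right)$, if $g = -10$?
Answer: $- \frac{9492820992}{19} \approx -4.9962 \cdot 10^{8}$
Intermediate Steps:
$E{\left(u \right)} = \frac{11 + u}{-10 + u}$ ($E{\left(u \right)} = \frac{u + 11}{u - 10} = \frac{11 + u}{-10 + u}$)
$Y{\left(x,r \right)} = - \frac{2}{19}$ ($Y{\left(x,r \right)} = \frac{11 - 9}{-10 - 9} = \frac{1}{-19} \cdot 2 = \left(- \frac{1}{19}\right) 2 = - \frac{2}{19}$)
$\left(-49824 - 5604\right) \left(Y{\left(-102,-45 \right)} + 9014\right) = \left(-49824 - 5604\right) \left(- \frac{2}{19} + 9014\right) = \left(-55428\right) \frac{171264}{19} = - \frac{9492820992}{19}$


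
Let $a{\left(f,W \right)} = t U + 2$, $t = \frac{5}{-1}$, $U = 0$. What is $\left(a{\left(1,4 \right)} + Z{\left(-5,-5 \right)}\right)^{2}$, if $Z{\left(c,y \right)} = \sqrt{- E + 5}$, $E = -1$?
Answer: $\left(2 + \sqrt{6}\right)^{2} \approx 19.798$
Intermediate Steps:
$t = -5$ ($t = 5 \left(-1\right) = -5$)
$Z{\left(c,y \right)} = \sqrt{6}$ ($Z{\left(c,y \right)} = \sqrt{\left(-1\right) \left(-1\right) + 5} = \sqrt{1 + 5} = \sqrt{6}$)
$a{\left(f,W \right)} = 2$ ($a{\left(f,W \right)} = \left(-5\right) 0 + 2 = 0 + 2 = 2$)
$\left(a{\left(1,4 \right)} + Z{\left(-5,-5 \right)}\right)^{2} = \left(2 + \sqrt{6}\right)^{2}$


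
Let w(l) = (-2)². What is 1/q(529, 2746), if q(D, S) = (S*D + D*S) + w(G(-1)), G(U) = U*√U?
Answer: 1/2905272 ≈ 3.4420e-7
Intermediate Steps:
G(U) = U^(3/2)
w(l) = 4
q(D, S) = 4 + 2*D*S (q(D, S) = (S*D + D*S) + 4 = (D*S + D*S) + 4 = 2*D*S + 4 = 4 + 2*D*S)
1/q(529, 2746) = 1/(4 + 2*529*2746) = 1/(4 + 2905268) = 1/2905272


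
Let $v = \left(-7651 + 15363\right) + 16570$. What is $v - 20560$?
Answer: $3722$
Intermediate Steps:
$v = 24282$ ($v = 7712 + 16570 = 24282$)
$v - 20560 = 24282 - 20560 = 3722$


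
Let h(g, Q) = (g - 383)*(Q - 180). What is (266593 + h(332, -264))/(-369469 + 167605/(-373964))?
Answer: -108164225468/138168272721 ≈ -0.78284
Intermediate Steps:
h(g, Q) = (-383 + g)*(-180 + Q)
(266593 + h(332, -264))/(-369469 + 167605/(-373964)) = (266593 + (68940 - 383*(-264) - 180*332 - 264*332))/(-369469 + 167605/(-373964)) = (266593 + (68940 + 101112 - 59760 - 87648))/(-369469 + 167605*(-1/373964)) = (266593 + 22644)/(-369469 - 167605/373964) = 289237/(-138168272721/373964) = 289237*(-373964/138168272721) = -108164225468/138168272721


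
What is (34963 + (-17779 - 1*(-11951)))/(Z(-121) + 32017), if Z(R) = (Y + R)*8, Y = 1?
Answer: 29135/31057 ≈ 0.93811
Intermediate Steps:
Z(R) = 8 + 8*R (Z(R) = (1 + R)*8 = 8 + 8*R)
(34963 + (-17779 - 1*(-11951)))/(Z(-121) + 32017) = (34963 + (-17779 - 1*(-11951)))/((8 + 8*(-121)) + 32017) = (34963 + (-17779 + 11951))/((8 - 968) + 32017) = (34963 - 5828)/(-960 + 32017) = 29135/31057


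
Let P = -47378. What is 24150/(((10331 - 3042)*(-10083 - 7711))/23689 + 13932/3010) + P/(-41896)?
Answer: -77999694274553/23753349310004 ≈ -3.2837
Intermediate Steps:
24150/(((10331 - 3042)*(-10083 - 7711))/23689 + 13932/3010) + P/(-41896) = 24150/(((10331 - 3042)*(-10083 - 7711))/23689 + 13932/3010) - 47378/(-41896) = 24150/((7289*(-17794))*(1/23689) + 13932*(1/3010)) - 47378*(-1/41896) = 24150/(-129700466*1/23689 + 162/35) + 23689/20948 = 24150/(-129700466/23689 + 162/35) + 23689/20948 = 24150/(-4535678692/829115) + 23689/20948 = 24150*(-829115/4535678692) + 23689/20948 = -10011563625/2267839346 + 23689/20948 = -77999694274553/23753349310004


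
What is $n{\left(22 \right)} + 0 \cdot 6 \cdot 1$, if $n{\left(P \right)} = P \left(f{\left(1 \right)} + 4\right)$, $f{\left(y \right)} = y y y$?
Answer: $110$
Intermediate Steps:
$f{\left(y \right)} = y^{3}$ ($f{\left(y \right)} = y^{2} y = y^{3}$)
$n{\left(P \right)} = 5 P$ ($n{\left(P \right)} = P \left(1^{3} + 4\right) = P \left(1 + 4\right) = P 5 = 5 P$)
$n{\left(22 \right)} + 0 \cdot 6 \cdot 1 = 5 \cdot 22 + 0 \cdot 6 \cdot 1 = 110 + 0 \cdot 1 = 110 + 0 = 110$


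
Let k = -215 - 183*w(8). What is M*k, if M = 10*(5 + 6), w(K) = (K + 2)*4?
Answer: -828850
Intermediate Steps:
w(K) = 8 + 4*K (w(K) = (2 + K)*4 = 8 + 4*K)
k = -7535 (k = -215 - 183*(8 + 4*8) = -215 - 183*(8 + 32) = -215 - 183*40 = -215 - 7320 = -7535)
M = 110 (M = 10*11 = 110)
M*k = 110*(-7535) = -828850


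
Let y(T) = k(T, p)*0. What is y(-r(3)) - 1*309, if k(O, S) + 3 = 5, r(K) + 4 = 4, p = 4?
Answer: -309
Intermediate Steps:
r(K) = 0 (r(K) = -4 + 4 = 0)
k(O, S) = 2 (k(O, S) = -3 + 5 = 2)
y(T) = 0 (y(T) = 2*0 = 0)
y(-r(3)) - 1*309 = 0 - 1*309 = 0 - 309 = -309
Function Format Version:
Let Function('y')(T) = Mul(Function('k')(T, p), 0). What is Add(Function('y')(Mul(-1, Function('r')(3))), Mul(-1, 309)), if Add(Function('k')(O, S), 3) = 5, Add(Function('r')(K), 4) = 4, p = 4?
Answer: -309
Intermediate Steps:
Function('r')(K) = 0 (Function('r')(K) = Add(-4, 4) = 0)
Function('k')(O, S) = 2 (Function('k')(O, S) = Add(-3, 5) = 2)
Function('y')(T) = 0 (Function('y')(T) = Mul(2, 0) = 0)
Add(Function('y')(Mul(-1, Function('r')(3))), Mul(-1, 309)) = Add(0, Mul(-1, 309)) = Add(0, -309) = -309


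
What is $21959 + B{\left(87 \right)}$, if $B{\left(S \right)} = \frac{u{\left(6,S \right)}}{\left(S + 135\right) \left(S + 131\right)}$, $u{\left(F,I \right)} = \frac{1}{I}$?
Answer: $\frac{92457315469}{4210452} \approx 21959.0$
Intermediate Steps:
$B{\left(S \right)} = \frac{1}{S \left(131 + S\right) \left(135 + S\right)}$ ($B{\left(S \right)} = \frac{1}{S \left(S + 135\right) \left(S + 131\right)} = \frac{1}{S \left(135 + S\right) \left(131 + S\right)} = \frac{1}{S \left(131 + S\right) \left(135 + S\right)}$)
$21959 + B{\left(87 \right)} = 21959 + \frac{1}{87 \left(17685 + 87^{2} + 266 \cdot 87\right)} = 21959 + \frac{1}{87 \left(17685 + 7569 + 23142\right)} = 21959 + \frac{1}{87 \cdot 48396} = 21959 + \frac{1}{87} \cdot \frac{1}{48396} = 21959 + \frac{1}{4210452} = \frac{92457315469}{4210452}$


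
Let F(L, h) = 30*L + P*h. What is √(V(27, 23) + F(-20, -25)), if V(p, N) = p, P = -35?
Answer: √302 ≈ 17.378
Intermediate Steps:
F(L, h) = -35*h + 30*L (F(L, h) = 30*L - 35*h = -35*h + 30*L)
√(V(27, 23) + F(-20, -25)) = √(27 + (-35*(-25) + 30*(-20))) = √(27 + (875 - 600)) = √(27 + 275) = √302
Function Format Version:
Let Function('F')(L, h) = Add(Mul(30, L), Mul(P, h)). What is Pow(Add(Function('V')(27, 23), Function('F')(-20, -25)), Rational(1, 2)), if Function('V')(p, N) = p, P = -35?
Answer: Pow(302, Rational(1, 2)) ≈ 17.378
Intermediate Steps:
Function('F')(L, h) = Add(Mul(-35, h), Mul(30, L)) (Function('F')(L, h) = Add(Mul(30, L), Mul(-35, h)) = Add(Mul(-35, h), Mul(30, L)))
Pow(Add(Function('V')(27, 23), Function('F')(-20, -25)), Rational(1, 2)) = Pow(Add(27, Add(Mul(-35, -25), Mul(30, -20))), Rational(1, 2)) = Pow(Add(27, Add(875, -600)), Rational(1, 2)) = Pow(Add(27, 275), Rational(1, 2)) = Pow(302, Rational(1, 2))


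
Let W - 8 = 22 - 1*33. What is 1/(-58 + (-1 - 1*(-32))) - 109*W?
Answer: 8828/27 ≈ 326.96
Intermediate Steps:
W = -3 (W = 8 + (22 - 1*33) = 8 + (22 - 33) = 8 - 11 = -3)
1/(-58 + (-1 - 1*(-32))) - 109*W = 1/(-58 + (-1 - 1*(-32))) - 109*(-3) = 1/(-58 + (-1 + 32)) + 327 = 1/(-58 + 31) + 327 = 1/(-27) + 327 = -1/27 + 327 = 8828/27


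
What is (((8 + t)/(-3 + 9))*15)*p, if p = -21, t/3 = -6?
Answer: 525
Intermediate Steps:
t = -18 (t = 3*(-6) = -18)
(((8 + t)/(-3 + 9))*15)*p = (((8 - 18)/(-3 + 9))*15)*(-21) = (-10/6*15)*(-21) = (-10*⅙*15)*(-21) = -5/3*15*(-21) = -25*(-21) = 525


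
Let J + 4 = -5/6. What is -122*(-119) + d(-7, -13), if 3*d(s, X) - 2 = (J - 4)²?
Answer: 1570825/108 ≈ 14545.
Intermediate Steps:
J = -29/6 (J = -4 - 5/6 = -4 - 5*⅙ = -4 - ⅚ = -29/6 ≈ -4.8333)
d(s, X) = 2881/108 (d(s, X) = ⅔ + (-29/6 - 4)²/3 = ⅔ + (-53/6)²/3 = ⅔ + (⅓)*(2809/36) = ⅔ + 2809/108 = 2881/108)
-122*(-119) + d(-7, -13) = -122*(-119) + 2881/108 = 14518 + 2881/108 = 1570825/108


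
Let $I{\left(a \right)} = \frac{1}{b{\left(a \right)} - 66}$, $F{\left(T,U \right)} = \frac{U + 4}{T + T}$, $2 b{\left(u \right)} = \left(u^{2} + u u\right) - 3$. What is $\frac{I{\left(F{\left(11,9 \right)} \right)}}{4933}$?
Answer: $- \frac{484}{160327433} \approx -3.0188 \cdot 10^{-6}$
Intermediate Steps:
$b{\left(u \right)} = - \frac{3}{2} + u^{2}$ ($b{\left(u \right)} = \frac{\left(u^{2} + u u\right) - 3}{2} = \frac{\left(u^{2} + u^{2}\right) - 3}{2} = \frac{2 u^{2} - 3}{2} = \frac{-3 + 2 u^{2}}{2} = - \frac{3}{2} + u^{2}$)
$F{\left(T,U \right)} = \frac{4 + U}{2 T}$
$I{\left(a \right)} = \frac{1}{- \frac{135}{2} + a^{2}}$ ($I{\left(a \right)} = \frac{1}{\left(- \frac{3}{2} + a^{2}\right) - 66} = \frac{1}{- \frac{135}{2} + a^{2}}$)
$\frac{I{\left(F{\left(11,9 \right)} \right)}}{4933} = \frac{2 \frac{1}{-135 + 2 \left(\frac{4 + 9}{2 \cdot 11}\right)^{2}}}{4933} = \frac{2}{-135 + 2 \left(\frac{1}{2} \cdot \frac{1}{11} \cdot 13\right)^{2}} \cdot \frac{1}{4933} = \frac{2}{-135 + 2 \left(\frac{13}{22}\right)^{2}} \cdot \frac{1}{4933} = \frac{2}{-135 + 2 \cdot \frac{169}{484}} \cdot \frac{1}{4933} = \frac{2}{-135 + \frac{169}{242}} \cdot \frac{1}{4933} = \frac{2}{- \frac{32501}{242}} \cdot \frac{1}{4933} = 2 \left(- \frac{242}{32501}\right) \frac{1}{4933} = \left(- \frac{484}{32501}\right) \frac{1}{4933} = - \frac{484}{160327433}$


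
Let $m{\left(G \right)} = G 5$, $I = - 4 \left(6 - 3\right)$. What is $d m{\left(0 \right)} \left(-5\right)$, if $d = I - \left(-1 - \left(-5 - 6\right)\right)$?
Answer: $0$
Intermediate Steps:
$I = -12$ ($I = \left(-4\right) 3 = -12$)
$m{\left(G \right)} = 5 G$
$d = -22$ ($d = -12 - \left(-1 - \left(-5 - 6\right)\right) = -12 - \left(-1 - -11\right) = -12 - \left(-1 + 11\right) = -12 - 10 = -22$)
$d m{\left(0 \right)} \left(-5\right) = - 22 \cdot 5 \cdot 0 \left(-5\right) = \left(-22\right) 0 \left(-5\right) = 0 \left(-5\right) = 0$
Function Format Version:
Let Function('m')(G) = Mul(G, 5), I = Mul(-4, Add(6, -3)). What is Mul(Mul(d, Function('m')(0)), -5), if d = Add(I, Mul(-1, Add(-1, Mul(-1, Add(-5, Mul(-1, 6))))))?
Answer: 0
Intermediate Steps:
I = -12 (I = Mul(-4, 3) = -12)
Function('m')(G) = Mul(5, G)
d = -22 (d = Add(-12, Mul(-1, Add(-1, Mul(-1, Add(-5, Mul(-1, 6)))))) = Add(-12, Mul(-1, Add(-1, Mul(-1, Add(-5, -6))))) = Add(-12, Mul(-1, Add(-1, Mul(-1, -11)))) = Add(-12, Mul(-1, Add(-1, 11))) = Add(-12, Mul(-1, 10)) = Add(-12, -10) = -22)
Mul(Mul(d, Function('m')(0)), -5) = Mul(Mul(-22, Mul(5, 0)), -5) = Mul(Mul(-22, 0), -5) = Mul(0, -5) = 0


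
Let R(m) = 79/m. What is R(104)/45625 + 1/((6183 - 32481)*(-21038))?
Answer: 10928018399/656301500595000 ≈ 1.6651e-5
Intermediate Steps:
R(104)/45625 + 1/((6183 - 32481)*(-21038)) = (79/104)/45625 + 1/((6183 - 32481)*(-21038)) = (79*(1/104))*(1/45625) - 1/21038/(-26298) = (79/104)*(1/45625) - 1/26298*(-1/21038) = 79/4745000 + 1/553257324 = 10928018399/656301500595000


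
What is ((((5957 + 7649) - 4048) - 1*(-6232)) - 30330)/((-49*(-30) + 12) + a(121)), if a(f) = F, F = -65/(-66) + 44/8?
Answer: -23991/2456 ≈ -9.7683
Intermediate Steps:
F = 214/33 (F = -65*(-1/66) + 44*(⅛) = 65/66 + 11/2 = 214/33 ≈ 6.4848)
a(f) = 214/33
((((5957 + 7649) - 4048) - 1*(-6232)) - 30330)/((-49*(-30) + 12) + a(121)) = ((((5957 + 7649) - 4048) - 1*(-6232)) - 30330)/((-49*(-30) + 12) + 214/33) = (((13606 - 4048) + 6232) - 30330)/((1470 + 12) + 214/33) = ((9558 + 6232) - 30330)/(1482 + 214/33) = (15790 - 30330)/(49120/33) = -14540*33/49120 = -23991/2456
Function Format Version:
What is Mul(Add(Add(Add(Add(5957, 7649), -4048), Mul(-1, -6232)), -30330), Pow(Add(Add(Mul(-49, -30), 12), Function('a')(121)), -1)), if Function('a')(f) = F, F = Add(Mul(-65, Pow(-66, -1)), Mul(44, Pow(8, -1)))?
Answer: Rational(-23991, 2456) ≈ -9.7683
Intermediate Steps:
F = Rational(214, 33) (F = Add(Mul(-65, Rational(-1, 66)), Mul(44, Rational(1, 8))) = Add(Rational(65, 66), Rational(11, 2)) = Rational(214, 33) ≈ 6.4848)
Function('a')(f) = Rational(214, 33)
Mul(Add(Add(Add(Add(5957, 7649), -4048), Mul(-1, -6232)), -30330), Pow(Add(Add(Mul(-49, -30), 12), Function('a')(121)), -1)) = Mul(Add(Add(Add(Add(5957, 7649), -4048), Mul(-1, -6232)), -30330), Pow(Add(Add(Mul(-49, -30), 12), Rational(214, 33)), -1)) = Mul(Add(Add(Add(13606, -4048), 6232), -30330), Pow(Add(Add(1470, 12), Rational(214, 33)), -1)) = Mul(Add(Add(9558, 6232), -30330), Pow(Add(1482, Rational(214, 33)), -1)) = Mul(Add(15790, -30330), Pow(Rational(49120, 33), -1)) = Mul(-14540, Rational(33, 49120)) = Rational(-23991, 2456)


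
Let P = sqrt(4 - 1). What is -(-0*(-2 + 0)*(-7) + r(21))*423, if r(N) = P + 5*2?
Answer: -4230 - 423*sqrt(3) ≈ -4962.7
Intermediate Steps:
P = sqrt(3) ≈ 1.7320
r(N) = 10 + sqrt(3) (r(N) = sqrt(3) + 5*2 = sqrt(3) + 10 = 10 + sqrt(3))
-(-0*(-2 + 0)*(-7) + r(21))*423 = -(-0*(-2 + 0)*(-7) + (10 + sqrt(3)))*423 = -(-0*(-2)*(-7) + (10 + sqrt(3)))*423 = -(-6*0*(-7) + (10 + sqrt(3)))*423 = -(0*(-7) + (10 + sqrt(3)))*423 = -(0 + (10 + sqrt(3)))*423 = -(10 + sqrt(3))*423 = -(4230 + 423*sqrt(3)) = -4230 - 423*sqrt(3)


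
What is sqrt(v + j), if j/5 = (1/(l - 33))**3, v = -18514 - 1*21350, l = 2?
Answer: I*sqrt(36815241299)/961 ≈ 199.66*I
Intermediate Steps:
v = -39864 (v = -18514 - 21350 = -39864)
j = -5/29791 (j = 5*(1/(2 - 33))**3 = 5*(1/(-31))**3 = 5*(-1/31)**3 = 5*(-1/29791) = -5/29791 ≈ -0.00016784)
sqrt(v + j) = sqrt(-39864 - 5/29791) = sqrt(-1187588429/29791) = I*sqrt(36815241299)/961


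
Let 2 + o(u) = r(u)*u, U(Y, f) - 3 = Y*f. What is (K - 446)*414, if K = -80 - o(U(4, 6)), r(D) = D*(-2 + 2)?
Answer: -216936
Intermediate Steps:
r(D) = 0 (r(D) = D*0 = 0)
U(Y, f) = 3 + Y*f
o(u) = -2 (o(u) = -2 + 0*u = -2 + 0 = -2)
K = -78 (K = -80 - 1*(-2) = -80 + 2 = -78)
(K - 446)*414 = (-78 - 446)*414 = -524*414 = -216936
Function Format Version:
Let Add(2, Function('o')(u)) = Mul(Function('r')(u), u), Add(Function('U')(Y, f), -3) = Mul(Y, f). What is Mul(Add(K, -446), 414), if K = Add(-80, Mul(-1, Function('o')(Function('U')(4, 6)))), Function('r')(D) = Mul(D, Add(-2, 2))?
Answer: -216936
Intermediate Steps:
Function('r')(D) = 0 (Function('r')(D) = Mul(D, 0) = 0)
Function('U')(Y, f) = Add(3, Mul(Y, f))
Function('o')(u) = -2 (Function('o')(u) = Add(-2, Mul(0, u)) = Add(-2, 0) = -2)
K = -78 (K = Add(-80, Mul(-1, -2)) = Add(-80, 2) = -78)
Mul(Add(K, -446), 414) = Mul(Add(-78, -446), 414) = Mul(-524, 414) = -216936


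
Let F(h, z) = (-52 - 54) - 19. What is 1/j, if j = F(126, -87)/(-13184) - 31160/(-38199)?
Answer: 503615616/415588315 ≈ 1.2118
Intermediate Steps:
F(h, z) = -125 (F(h, z) = -106 - 19 = -125)
j = 415588315/503615616 (j = -125/(-13184) - 31160/(-38199) = -125*(-1/13184) - 31160*(-1/38199) = 125/13184 + 31160/38199 = 415588315/503615616 ≈ 0.82521)
1/j = 1/(415588315/503615616) = 503615616/415588315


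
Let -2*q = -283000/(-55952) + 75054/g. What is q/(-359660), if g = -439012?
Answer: 9569593/1408568904470 ≈ 6.7938e-6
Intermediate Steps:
q = -133974302/54829463 (q = -(-283000/(-55952) + 75054/(-439012))/2 = -(-283000*(-1/55952) + 75054*(-1/439012))/2 = -(35375/6994 - 5361/31358)/2 = -½*267948604/54829463 = -133974302/54829463 ≈ -2.4435)
q/(-359660) = -133974302/54829463/(-359660) = -133974302/54829463*(-1/359660) = 9569593/1408568904470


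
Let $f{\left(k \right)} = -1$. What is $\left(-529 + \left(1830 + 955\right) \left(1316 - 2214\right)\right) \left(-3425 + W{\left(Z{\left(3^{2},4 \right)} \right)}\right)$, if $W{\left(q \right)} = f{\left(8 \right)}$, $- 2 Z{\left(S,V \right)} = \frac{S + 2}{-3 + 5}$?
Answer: $8569998534$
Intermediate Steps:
$Z{\left(S,V \right)} = - \frac{1}{2} - \frac{S}{4}$ ($Z{\left(S,V \right)} = - \frac{\left(S + 2\right) \frac{1}{-3 + 5}}{2} = - \frac{\left(2 + S\right) \frac{1}{2}}{2} = - \frac{1 + \frac{S}{2}}{2} = - \frac{1}{2} - \frac{S}{4}$)
$W{\left(q \right)} = -1$
$\left(-529 + \left(1830 + 955\right) \left(1316 - 2214\right)\right) \left(-3425 + W{\left(Z{\left(3^{2},4 \right)} \right)}\right) = \left(-529 + \left(1830 + 955\right) \left(1316 - 2214\right)\right) \left(-3425 - 1\right) = \left(-529 + 2785 \left(-898\right)\right) \left(-3426\right) = \left(-529 - 2500930\right) \left(-3426\right) = \left(-2501459\right) \left(-3426\right) = 8569998534$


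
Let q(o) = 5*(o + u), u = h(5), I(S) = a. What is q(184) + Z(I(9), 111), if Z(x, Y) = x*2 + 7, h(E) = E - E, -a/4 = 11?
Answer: 839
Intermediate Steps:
a = -44 (a = -4*11 = -44)
h(E) = 0
I(S) = -44
u = 0
Z(x, Y) = 7 + 2*x (Z(x, Y) = 2*x + 7 = 7 + 2*x)
q(o) = 5*o (q(o) = 5*(o + 0) = 5*o)
q(184) + Z(I(9), 111) = 5*184 + (7 + 2*(-44)) = 920 + (7 - 88) = 920 - 81 = 839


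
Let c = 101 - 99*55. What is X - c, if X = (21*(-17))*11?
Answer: 1417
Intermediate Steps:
c = -5344 (c = 101 - 5445 = -5344)
X = -3927 (X = -357*11 = -3927)
X - c = -3927 - 1*(-5344) = -3927 + 5344 = 1417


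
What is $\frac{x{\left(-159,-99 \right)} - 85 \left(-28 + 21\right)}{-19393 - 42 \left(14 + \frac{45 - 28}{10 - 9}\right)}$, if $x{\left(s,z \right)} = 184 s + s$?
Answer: $\frac{5764}{4139} \approx 1.3926$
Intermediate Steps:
$x{\left(s,z \right)} = 185 s$
$\frac{x{\left(-159,-99 \right)} - 85 \left(-28 + 21\right)}{-19393 - 42 \left(14 + \frac{45 - 28}{10 - 9}\right)} = \frac{185 \left(-159\right) - 85 \left(-28 + 21\right)}{-19393 - 42 \left(14 + \frac{45 - 28}{10 - 9}\right)} = \frac{-29415 - -595}{-19393 - 42 \left(14 + \frac{17}{1}\right)} = \frac{-29415 + 595}{-19393 - 42 \left(14 + 17 \cdot 1\right)} = - \frac{28820}{-19393 - 42 \left(14 + 17\right)} = - \frac{28820}{-19393 - 1302} = - \frac{28820}{-20695} = \left(-28820\right) \left(- \frac{1}{20695}\right) = \frac{5764}{4139}$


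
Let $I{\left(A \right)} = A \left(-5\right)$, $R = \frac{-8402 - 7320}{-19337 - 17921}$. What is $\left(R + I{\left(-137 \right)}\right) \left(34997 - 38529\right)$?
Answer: $- \frac{45099140232}{18629} \approx -2.4209 \cdot 10^{6}$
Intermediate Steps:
$R = \frac{7861}{18629}$ ($R = - \frac{15722}{-37258} = \left(-15722\right) \left(- \frac{1}{37258}\right) = \frac{7861}{18629} \approx 0.42198$)
$I{\left(A \right)} = - 5 A$
$\left(R + I{\left(-137 \right)}\right) \left(34997 - 38529\right) = \left(\frac{7861}{18629} - -685\right) \left(34997 - 38529\right) = \left(\frac{7861}{18629} + 685\right) \left(-3532\right) = \frac{12768726}{18629} \left(-3532\right) = - \frac{45099140232}{18629}$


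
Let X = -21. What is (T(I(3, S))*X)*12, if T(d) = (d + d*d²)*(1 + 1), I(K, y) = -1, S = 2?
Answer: 1008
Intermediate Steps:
T(d) = 2*d + 2*d³ (T(d) = (d + d³)*2 = 2*d + 2*d³)
(T(I(3, S))*X)*12 = ((2*(-1)*(1 + (-1)²))*(-21))*12 = ((2*(-1)*(1 + 1))*(-21))*12 = ((2*(-1)*2)*(-21))*12 = -4*(-21)*12 = 84*12 = 1008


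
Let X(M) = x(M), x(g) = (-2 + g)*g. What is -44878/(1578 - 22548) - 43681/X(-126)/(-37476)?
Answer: 1506986631853/704141061120 ≈ 2.1402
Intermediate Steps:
x(g) = g*(-2 + g)
X(M) = M*(-2 + M)
-44878/(1578 - 22548) - 43681/X(-126)/(-37476) = -44878/(1578 - 22548) - 43681*(-1/(126*(-2 - 126)))/(-37476) = -44878/(-20970) - 43681/((-126*(-128)))*(-1/37476) = -44878*(-1/20970) - 43681/16128*(-1/37476) = 22439/10485 - 43681*1/16128*(-1/37476) = 22439/10485 - 43681/16128*(-1/37476) = 22439/10485 + 43681/604412928 = 1506986631853/704141061120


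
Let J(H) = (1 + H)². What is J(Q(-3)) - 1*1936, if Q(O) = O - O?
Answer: -1935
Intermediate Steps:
Q(O) = 0
J(Q(-3)) - 1*1936 = (1 + 0)² - 1*1936 = 1² - 1936 = 1 - 1936 = -1935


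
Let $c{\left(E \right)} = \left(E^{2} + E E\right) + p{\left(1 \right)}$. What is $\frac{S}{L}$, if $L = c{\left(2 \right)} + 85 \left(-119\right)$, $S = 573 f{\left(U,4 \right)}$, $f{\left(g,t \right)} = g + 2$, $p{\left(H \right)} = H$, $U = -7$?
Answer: $\frac{2865}{10106} \approx 0.28349$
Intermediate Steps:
$c{\left(E \right)} = 1 + 2 E^{2}$ ($c{\left(E \right)} = \left(E^{2} + E E\right) + 1 = \left(E^{2} + E^{2}\right) + 1 = 2 E^{2} + 1 = 1 + 2 E^{2}$)
$f{\left(g,t \right)} = 2 + g$
$S = -2865$ ($S = 573 \left(2 - 7\right) = 573 \left(-5\right) = -2865$)
$L = -10106$ ($L = \left(1 + 2 \cdot 2^{2}\right) + 85 \left(-119\right) = \left(1 + 2 \cdot 4\right) - 10115 = \left(1 + 8\right) - 10115 = 9 - 10115 = -10106$)
$\frac{S}{L} = - \frac{2865}{-10106} = \left(-2865\right) \left(- \frac{1}{10106}\right) = \frac{2865}{10106}$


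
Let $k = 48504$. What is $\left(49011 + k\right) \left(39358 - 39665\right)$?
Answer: $-29937105$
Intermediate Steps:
$\left(49011 + k\right) \left(39358 - 39665\right) = \left(49011 + 48504\right) \left(39358 - 39665\right) = 97515 \left(-307\right) = -29937105$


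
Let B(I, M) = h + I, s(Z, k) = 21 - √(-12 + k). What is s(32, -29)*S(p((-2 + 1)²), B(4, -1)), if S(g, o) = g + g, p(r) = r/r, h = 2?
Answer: 42 - 2*I*√41 ≈ 42.0 - 12.806*I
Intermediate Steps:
p(r) = 1
B(I, M) = 2 + I
S(g, o) = 2*g
s(32, -29)*S(p((-2 + 1)²), B(4, -1)) = (21 - √(-12 - 29))*(2*1) = (21 - √(-41))*2 = (21 - I*√41)*2 = 42 - 2*I*√41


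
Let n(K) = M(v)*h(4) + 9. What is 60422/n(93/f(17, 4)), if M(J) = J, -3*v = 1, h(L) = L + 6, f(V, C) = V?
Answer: 181266/17 ≈ 10663.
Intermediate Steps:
h(L) = 6 + L
v = -⅓ (v = -⅓*1 = -⅓ ≈ -0.33333)
n(K) = 17/3 (n(K) = -(6 + 4)/3 + 9 = -⅓*10 + 9 = -10/3 + 9 = 17/3)
60422/n(93/f(17, 4)) = 60422/(17/3) = 60422*(3/17) = 181266/17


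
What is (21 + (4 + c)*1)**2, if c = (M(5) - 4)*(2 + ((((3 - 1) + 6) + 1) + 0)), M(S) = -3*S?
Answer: 33856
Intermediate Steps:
c = -209 (c = (-3*5 - 4)*(2 + ((((3 - 1) + 6) + 1) + 0)) = (-15 - 4)*(2 + (((2 + 6) + 1) + 0)) = -19*(2 + ((8 + 1) + 0)) = -19*(2 + (9 + 0)) = -19*(2 + 9) = -19*11 = -209)
(21 + (4 + c)*1)**2 = (21 + (4 - 209)*1)**2 = (21 - 205*1)**2 = (21 - 205)**2 = (-184)**2 = 33856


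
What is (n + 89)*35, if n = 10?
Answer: 3465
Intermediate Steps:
(n + 89)*35 = (10 + 89)*35 = 99*35 = 3465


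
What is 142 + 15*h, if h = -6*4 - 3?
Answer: -263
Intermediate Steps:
h = -27 (h = -24 - 3 = -27)
142 + 15*h = 142 + 15*(-27) = 142 - 405 = -263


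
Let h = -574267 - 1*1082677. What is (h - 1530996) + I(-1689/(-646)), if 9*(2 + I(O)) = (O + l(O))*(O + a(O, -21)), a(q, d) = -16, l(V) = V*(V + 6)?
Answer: -2578305133485407/808758408 ≈ -3.1880e+6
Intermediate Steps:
l(V) = V*(6 + V)
h = -1656944 (h = -574267 - 1082677 = -1656944)
I(O) = -2 + (-16 + O)*(O + O*(6 + O))/9 (I(O) = -2 + ((O + O*(6 + O))*(O - 16))/9 = -2 + ((O + O*(6 + O))*(-16 + O))/9 = -2 + ((-16 + O)*(O + O*(6 + O)))/9 = -2 + (-16 + O)*(O + O*(6 + O))/9)
(h - 1530996) + I(-1689/(-646)) = (-1656944 - 1530996) + (-2 - (-1689/(-646))² - (-63056)/(3*(-646)) + (-1689/(-646))³/9) = -3187940 + (-2 - (-1689*(-1/646))² - (-63056)*(-1)/(3*646) + (-1689*(-1/646))³/9) = -3187940 + (-2 - (1689/646)² - 112/9*1689/646 + (1689/646)³/9) = -3187940 + (-2 - 1*2852721/417316 - 31528/969 + (⅑)*(4818245769/269586136)) = -3187940 + (-2 - 2852721/417316 - 31528/969 + 535360641/269586136) = -3187940 - 31854285887/808758408 = -2578305133485407/808758408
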